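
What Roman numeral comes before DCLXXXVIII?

DCLXXXVIII = 688; previous is 687

DCLXXXVII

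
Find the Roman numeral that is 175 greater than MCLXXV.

MCLXXV = 1175
1175 + 175 = 1350

MCCCL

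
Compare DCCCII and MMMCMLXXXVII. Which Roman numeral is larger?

DCCCII = 802
MMMCMLXXXVII = 3987
3987 is larger

MMMCMLXXXVII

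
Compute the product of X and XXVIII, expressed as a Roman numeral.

X = 10
XXVIII = 28
10 × 28 = 280

CCLXXX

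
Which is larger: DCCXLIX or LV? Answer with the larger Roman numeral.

DCCXLIX = 749
LV = 55
749 is larger

DCCXLIX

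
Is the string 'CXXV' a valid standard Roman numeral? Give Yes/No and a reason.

'CXXV': Check the rules: uses only the symbols I, V, X, L, C, D, M; no symbol is repeated more than three times in a row; V, L and D each appear at most once; no smaller symbol precedes a larger one (values never increase from left to right). Value: C (100) + X (10) + X (10) + V (5) = 125. So it is a valid standard Roman numeral.

Yes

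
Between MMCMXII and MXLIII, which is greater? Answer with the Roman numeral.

MMCMXII = 2912
MXLIII = 1043
2912 is larger

MMCMXII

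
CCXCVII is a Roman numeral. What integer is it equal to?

CCXCVII: C=100, C=100, XC=90, V=5, I=1, I=1
100 + 100 + 90 + 5 + 1 + 1 = 297

297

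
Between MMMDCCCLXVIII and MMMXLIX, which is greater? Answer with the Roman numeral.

MMMDCCCLXVIII = 3868
MMMXLIX = 3049
3868 is larger

MMMDCCCLXVIII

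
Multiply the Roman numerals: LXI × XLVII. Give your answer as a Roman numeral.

LXI = 61
XLVII = 47
61 × 47 = 2867

MMDCCCLXVII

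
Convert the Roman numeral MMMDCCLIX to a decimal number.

MMMDCCLIX: M=1000, M=1000, M=1000, D=500, C=100, C=100, L=50, IX=9
1000 + 1000 + 1000 + 500 + 100 + 100 + 50 + 9 = 3759

3759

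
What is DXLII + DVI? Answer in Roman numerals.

DXLII = 542
DVI = 506
542 + 506 = 1048

MXLVIII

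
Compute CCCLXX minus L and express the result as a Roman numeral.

CCCLXX = 370
L = 50
370 - 50 = 320

CCCXX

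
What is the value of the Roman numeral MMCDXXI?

MMCDXXI: M=1000, M=1000, CD=400, X=10, X=10, I=1
1000 + 1000 + 400 + 10 + 10 + 1 = 2421

2421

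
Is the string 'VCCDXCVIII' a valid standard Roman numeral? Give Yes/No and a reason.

'VCCDXCVIII': V should not appear more than once

No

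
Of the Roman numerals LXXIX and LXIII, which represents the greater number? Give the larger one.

LXXIX = 79
LXIII = 63
79 is larger

LXXIX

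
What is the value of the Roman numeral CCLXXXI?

CCLXXXI: C=100, C=100, L=50, X=10, X=10, X=10, I=1
100 + 100 + 50 + 10 + 10 + 10 + 1 = 281

281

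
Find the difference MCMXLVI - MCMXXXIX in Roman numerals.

MCMXLVI = 1946
MCMXXXIX = 1939
1946 - 1939 = 7

VII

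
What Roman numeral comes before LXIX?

LXIX = 69; previous is 68

LXVIII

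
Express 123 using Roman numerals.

Convert 123 to Roman numerals:
  123 contains 1×100 (C)
  23 contains 2×10 (XX)
  3 contains 3×1 (III)

CXXIII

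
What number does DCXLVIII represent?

DCXLVIII: D=500, C=100, XL=40, V=5, I=1, I=1, I=1
500 + 100 + 40 + 5 + 1 + 1 + 1 = 648

648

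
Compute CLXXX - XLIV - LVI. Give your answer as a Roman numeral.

CLXXX = 180, XLIV = 44, LVI = 56
180 - 44 = 136
136 - 56 = 80

LXXX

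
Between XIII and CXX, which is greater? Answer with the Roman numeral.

XIII = 13
CXX = 120
120 is larger

CXX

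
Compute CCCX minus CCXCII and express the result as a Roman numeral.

CCCX = 310
CCXCII = 292
310 - 292 = 18

XVIII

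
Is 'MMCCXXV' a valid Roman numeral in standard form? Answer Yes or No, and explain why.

'MMCCXXV': Check the rules: uses only the symbols I, V, X, L, C, D, M; no symbol is repeated more than three times in a row; V, L and D each appear at most once; no smaller symbol precedes a larger one (values never increase from left to right). Value: M (1000) + M (1000) + C (100) + C (100) + X (10) + X (10) + V (5) = 2225. So it is a valid standard Roman numeral.

Yes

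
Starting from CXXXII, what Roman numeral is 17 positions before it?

CXXXII = 132
132 - 17 = 115

CXV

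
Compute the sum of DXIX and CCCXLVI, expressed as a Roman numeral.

DXIX = 519
CCCXLVI = 346
519 + 346 = 865

DCCCLXV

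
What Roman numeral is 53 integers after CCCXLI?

CCCXLI = 341
341 + 53 = 394

CCCXCIV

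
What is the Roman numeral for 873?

Convert 873 to Roman numerals:
  873 contains 1×500 (D)
  373 contains 3×100 (CCC)
  73 contains 1×50 (L)
  23 contains 2×10 (XX)
  3 contains 3×1 (III)

DCCCLXXIII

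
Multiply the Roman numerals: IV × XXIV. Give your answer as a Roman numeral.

IV = 4
XXIV = 24
4 × 24 = 96

XCVI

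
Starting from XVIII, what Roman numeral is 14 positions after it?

XVIII = 18
18 + 14 = 32

XXXII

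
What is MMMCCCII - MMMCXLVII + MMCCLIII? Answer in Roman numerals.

MMMCCCII = 3302, MMMCXLVII = 3147, MMCCLIII = 2253
3302 - 3147 = 155
155 + 2253 = 2408

MMCDVIII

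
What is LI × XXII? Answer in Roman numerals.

LI = 51
XXII = 22
51 × 22 = 1122

MCXXII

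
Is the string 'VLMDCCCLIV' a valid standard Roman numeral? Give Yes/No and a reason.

'VLMDCCCLIV': V should not appear more than once

No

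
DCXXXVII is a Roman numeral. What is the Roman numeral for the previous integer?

DCXXXVII = 637, so the previous integer is 637 - 1 = 636

DCXXXVI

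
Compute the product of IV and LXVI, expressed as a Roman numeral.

IV = 4
LXVI = 66
4 × 66 = 264

CCLXIV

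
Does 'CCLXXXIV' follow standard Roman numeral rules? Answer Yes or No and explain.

'CCLXXXIV': Check the rules: uses only the symbols I, V, X, L, C, D, M; no symbol is repeated more than three times in a row; V, L and D each appear at most once; the only place a smaller symbol precedes a larger one is the allowed subtractive pair IV, the symbol right after such a pair (if any) is smaller than the pair's first symbol, and otherwise the values never increase from left to right. Value: C (100) + C (100) + L (50) + X (10) + X (10) + X (10) + IV (4) = 284. So it is a valid standard Roman numeral.

Yes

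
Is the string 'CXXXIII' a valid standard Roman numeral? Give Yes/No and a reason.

'CXXXIII': Check the rules: uses only the symbols I, V, X, L, C, D, M; no symbol is repeated more than three times in a row; V, L and D each appear at most once; no smaller symbol precedes a larger one (values never increase from left to right). Value: C (100) + X (10) + X (10) + X (10) + I (1) + I (1) + I (1) = 133. So it is a valid standard Roman numeral.

Yes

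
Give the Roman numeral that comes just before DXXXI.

DXXXI = 531, so the previous integer is 531 - 1 = 530

DXXX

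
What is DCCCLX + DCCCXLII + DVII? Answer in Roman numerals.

DCCCLX = 860, DCCCXLII = 842, DVII = 507
860 + 842 = 1702
1702 + 507 = 2209

MMCCIX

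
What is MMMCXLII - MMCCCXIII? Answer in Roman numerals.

MMMCXLII = 3142
MMCCCXIII = 2313
3142 - 2313 = 829

DCCCXXIX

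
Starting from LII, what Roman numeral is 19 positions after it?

LII = 52
52 + 19 = 71

LXXI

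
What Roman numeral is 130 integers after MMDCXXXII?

MMDCXXXII = 2632
2632 + 130 = 2762

MMDCCLXII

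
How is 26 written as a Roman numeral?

Convert 26 to Roman numerals:
  26 contains 2×10 (XX)
  6 contains 1×5 (V)
  1 contains 1×1 (I)

XXVI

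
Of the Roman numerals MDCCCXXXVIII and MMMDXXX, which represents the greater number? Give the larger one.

MDCCCXXXVIII = 1838
MMMDXXX = 3530
3530 is larger

MMMDXXX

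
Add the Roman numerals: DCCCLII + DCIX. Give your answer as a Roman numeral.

DCCCLII = 852
DCIX = 609
852 + 609 = 1461

MCDLXI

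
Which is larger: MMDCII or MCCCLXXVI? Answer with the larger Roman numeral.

MMDCII = 2602
MCCCLXXVI = 1376
2602 is larger

MMDCII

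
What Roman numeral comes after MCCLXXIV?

MCCLXXIV = 1274, so the next integer is 1274 + 1 = 1275

MCCLXXV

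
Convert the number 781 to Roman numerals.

Convert 781 to Roman numerals:
  781 contains 1×500 (D)
  281 contains 2×100 (CC)
  81 contains 1×50 (L)
  31 contains 3×10 (XXX)
  1 contains 1×1 (I)

DCCLXXXI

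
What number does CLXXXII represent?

CLXXXII: C=100, L=50, X=10, X=10, X=10, I=1, I=1
100 + 50 + 10 + 10 + 10 + 1 + 1 = 182

182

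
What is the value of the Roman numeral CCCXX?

CCCXX: C=100, C=100, C=100, X=10, X=10
100 + 100 + 100 + 10 + 10 = 320

320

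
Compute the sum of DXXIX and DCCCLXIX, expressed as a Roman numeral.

DXXIX = 529
DCCCLXIX = 869
529 + 869 = 1398

MCCCXCVIII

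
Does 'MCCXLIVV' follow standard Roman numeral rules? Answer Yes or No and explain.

'MCCXLIVV': V should not appear more than once

No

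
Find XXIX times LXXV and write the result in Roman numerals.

XXIX = 29
LXXV = 75
29 × 75 = 2175

MMCLXXV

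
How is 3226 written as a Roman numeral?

Convert 3226 to Roman numerals:
  3226 contains 3×1000 (MMM)
  226 contains 2×100 (CC)
  26 contains 2×10 (XX)
  6 contains 1×5 (V)
  1 contains 1×1 (I)

MMMCCXXVI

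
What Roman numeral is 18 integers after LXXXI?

LXXXI = 81
81 + 18 = 99

XCIX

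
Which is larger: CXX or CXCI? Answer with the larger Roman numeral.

CXX = 120
CXCI = 191
191 is larger

CXCI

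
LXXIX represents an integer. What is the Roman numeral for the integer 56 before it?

LXXIX = 79
79 - 56 = 23

XXIII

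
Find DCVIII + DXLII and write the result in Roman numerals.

DCVIII = 608
DXLII = 542
608 + 542 = 1150

MCL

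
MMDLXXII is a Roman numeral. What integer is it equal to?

MMDLXXII: M=1000, M=1000, D=500, L=50, X=10, X=10, I=1, I=1
1000 + 1000 + 500 + 50 + 10 + 10 + 1 + 1 = 2572

2572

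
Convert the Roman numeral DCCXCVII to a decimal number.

DCCXCVII: D=500, C=100, C=100, XC=90, V=5, I=1, I=1
500 + 100 + 100 + 90 + 5 + 1 + 1 = 797

797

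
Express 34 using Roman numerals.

Convert 34 to Roman numerals:
  34 contains 3×10 (XXX)
  4 contains 1×4 (IV)

XXXIV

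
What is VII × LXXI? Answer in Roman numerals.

VII = 7
LXXI = 71
7 × 71 = 497

CDXCVII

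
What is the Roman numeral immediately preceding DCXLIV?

DCXLIV = 644; previous is 643

DCXLIII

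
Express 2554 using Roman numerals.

Convert 2554 to Roman numerals:
  2554 contains 2×1000 (MM)
  554 contains 1×500 (D)
  54 contains 1×50 (L)
  4 contains 1×4 (IV)

MMDLIV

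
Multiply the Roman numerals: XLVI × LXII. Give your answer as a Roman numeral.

XLVI = 46
LXII = 62
46 × 62 = 2852

MMDCCCLII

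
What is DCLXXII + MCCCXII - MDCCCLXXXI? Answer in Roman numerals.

DCLXXII = 672, MCCCXII = 1312, MDCCCLXXXI = 1881
672 + 1312 = 1984
1984 - 1881 = 103

CIII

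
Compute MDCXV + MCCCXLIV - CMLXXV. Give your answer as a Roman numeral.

MDCXV = 1615, MCCCXLIV = 1344, CMLXXV = 975
1615 + 1344 = 2959
2959 - 975 = 1984

MCMLXXXIV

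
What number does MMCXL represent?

MMCXL: M=1000, M=1000, C=100, XL=40
1000 + 1000 + 100 + 40 = 2140

2140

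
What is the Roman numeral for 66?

Convert 66 to Roman numerals:
  66 contains 1×50 (L)
  16 contains 1×10 (X)
  6 contains 1×5 (V)
  1 contains 1×1 (I)

LXVI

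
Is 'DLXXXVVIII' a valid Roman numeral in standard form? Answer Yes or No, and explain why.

'DLXXXVVIII': V should not appear more than once

No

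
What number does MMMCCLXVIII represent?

MMMCCLXVIII: M=1000, M=1000, M=1000, C=100, C=100, L=50, X=10, V=5, I=1, I=1, I=1
1000 + 1000 + 1000 + 100 + 100 + 50 + 10 + 5 + 1 + 1 + 1 = 3268

3268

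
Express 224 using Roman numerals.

Convert 224 to Roman numerals:
  224 contains 2×100 (CC)
  24 contains 2×10 (XX)
  4 contains 1×4 (IV)

CCXXIV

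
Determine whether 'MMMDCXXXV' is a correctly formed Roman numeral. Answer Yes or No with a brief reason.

'MMMDCXXXV': Check the rules: uses only the symbols I, V, X, L, C, D, M; no symbol is repeated more than three times in a row; V, L and D each appear at most once; no smaller symbol precedes a larger one (values never increase from left to right). Value: M (1000) + M (1000) + M (1000) + D (500) + C (100) + X (10) + X (10) + X (10) + V (5) = 3635. So it is a valid standard Roman numeral.

Yes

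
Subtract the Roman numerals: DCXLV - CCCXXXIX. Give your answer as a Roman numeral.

DCXLV = 645
CCCXXXIX = 339
645 - 339 = 306

CCCVI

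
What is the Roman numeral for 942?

Convert 942 to Roman numerals:
  942 contains 1×900 (CM)
  42 contains 1×40 (XL)
  2 contains 2×1 (II)

CMXLII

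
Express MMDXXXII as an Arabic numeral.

MMDXXXII: M=1000, M=1000, D=500, X=10, X=10, X=10, I=1, I=1
1000 + 1000 + 500 + 10 + 10 + 10 + 1 + 1 = 2532

2532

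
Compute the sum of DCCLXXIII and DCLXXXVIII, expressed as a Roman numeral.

DCCLXXIII = 773
DCLXXXVIII = 688
773 + 688 = 1461

MCDLXI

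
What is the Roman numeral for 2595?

Convert 2595 to Roman numerals:
  2595 contains 2×1000 (MM)
  595 contains 1×500 (D)
  95 contains 1×90 (XC)
  5 contains 1×5 (V)

MMDXCV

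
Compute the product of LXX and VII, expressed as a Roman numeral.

LXX = 70
VII = 7
70 × 7 = 490

CDXC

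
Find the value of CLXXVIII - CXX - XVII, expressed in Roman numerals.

CLXXVIII = 178, CXX = 120, XVII = 17
178 - 120 = 58
58 - 17 = 41

XLI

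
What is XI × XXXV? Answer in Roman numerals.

XI = 11
XXXV = 35
11 × 35 = 385

CCCLXXXV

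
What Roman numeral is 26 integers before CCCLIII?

CCCLIII = 353
353 - 26 = 327

CCCXXVII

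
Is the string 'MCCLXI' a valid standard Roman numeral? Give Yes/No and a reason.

'MCCLXI': Check the rules: uses only the symbols I, V, X, L, C, D, M; no symbol is repeated more than three times in a row; V, L and D each appear at most once; no smaller symbol precedes a larger one (values never increase from left to right). Value: M (1000) + C (100) + C (100) + L (50) + X (10) + I (1) = 1261. So it is a valid standard Roman numeral.

Yes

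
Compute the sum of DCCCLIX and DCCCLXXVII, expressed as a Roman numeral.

DCCCLIX = 859
DCCCLXXVII = 877
859 + 877 = 1736

MDCCXXXVI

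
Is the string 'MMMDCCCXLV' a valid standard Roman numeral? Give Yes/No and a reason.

'MMMDCCCXLV': Check the rules: uses only the symbols I, V, X, L, C, D, M; no symbol is repeated more than three times in a row; V, L and D each appear at most once; the only place a smaller symbol precedes a larger one is the allowed subtractive pair XL, the symbol right after such a pair (if any) is smaller than the pair's first symbol, and otherwise the values never increase from left to right. Value: M (1000) + M (1000) + M (1000) + D (500) + C (100) + C (100) + C (100) + XL (40) + V (5) = 3845. So it is a valid standard Roman numeral.

Yes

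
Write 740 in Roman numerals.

Convert 740 to Roman numerals:
  740 contains 1×500 (D)
  240 contains 2×100 (CC)
  40 contains 1×40 (XL)

DCCXL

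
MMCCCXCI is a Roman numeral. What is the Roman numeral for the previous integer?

MMCCCXCI = 2391; previous is 2390

MMCCCXC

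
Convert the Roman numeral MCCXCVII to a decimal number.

MCCXCVII: M=1000, C=100, C=100, XC=90, V=5, I=1, I=1
1000 + 100 + 100 + 90 + 5 + 1 + 1 = 1297

1297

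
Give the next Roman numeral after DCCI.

DCCI = 701; next is 702

DCCII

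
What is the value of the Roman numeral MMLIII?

MMLIII: M=1000, M=1000, L=50, I=1, I=1, I=1
1000 + 1000 + 50 + 1 + 1 + 1 = 2053

2053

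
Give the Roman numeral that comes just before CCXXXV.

CCXXXV = 235; previous is 234

CCXXXIV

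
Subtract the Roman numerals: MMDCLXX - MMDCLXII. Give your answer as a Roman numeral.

MMDCLXX = 2670
MMDCLXII = 2662
2670 - 2662 = 8

VIII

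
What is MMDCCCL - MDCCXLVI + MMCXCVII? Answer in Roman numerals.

MMDCCCL = 2850, MDCCXLVI = 1746, MMCXCVII = 2197
2850 - 1746 = 1104
1104 + 2197 = 3301

MMMCCCI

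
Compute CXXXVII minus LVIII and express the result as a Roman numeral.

CXXXVII = 137
LVIII = 58
137 - 58 = 79

LXXIX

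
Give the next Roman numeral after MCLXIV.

MCLXIV = 1164, so the next integer is 1164 + 1 = 1165

MCLXV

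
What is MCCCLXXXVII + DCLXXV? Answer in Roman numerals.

MCCCLXXXVII = 1387
DCLXXV = 675
1387 + 675 = 2062

MMLXII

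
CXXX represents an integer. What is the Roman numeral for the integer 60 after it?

CXXX = 130
130 + 60 = 190

CXC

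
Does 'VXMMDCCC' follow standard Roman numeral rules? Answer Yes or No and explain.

'VXMMDCCC': Invalid subtractive combination: VX

No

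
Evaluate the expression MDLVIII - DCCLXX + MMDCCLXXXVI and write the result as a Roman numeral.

MDLVIII = 1558, DCCLXX = 770, MMDCCLXXXVI = 2786
1558 - 770 = 788
788 + 2786 = 3574

MMMDLXXIV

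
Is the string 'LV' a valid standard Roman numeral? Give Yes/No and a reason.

'LV': Check the rules: uses only the symbols I, V, X, L, C, D, M; no symbol is repeated more than three times in a row; V, L and D each appear at most once; no smaller symbol precedes a larger one (values never increase from left to right). Value: L (50) + V (5) = 55. So it is a valid standard Roman numeral.

Yes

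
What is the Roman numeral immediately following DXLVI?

DXLVI = 546; next is 547

DXLVII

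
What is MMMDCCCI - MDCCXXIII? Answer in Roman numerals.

MMMDCCCI = 3801
MDCCXXIII = 1723
3801 - 1723 = 2078

MMLXXVIII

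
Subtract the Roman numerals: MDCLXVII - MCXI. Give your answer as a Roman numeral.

MDCLXVII = 1667
MCXI = 1111
1667 - 1111 = 556

DLVI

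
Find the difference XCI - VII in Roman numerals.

XCI = 91
VII = 7
91 - 7 = 84

LXXXIV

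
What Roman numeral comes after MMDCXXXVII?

MMDCXXXVII = 2637; next is 2638

MMDCXXXVIII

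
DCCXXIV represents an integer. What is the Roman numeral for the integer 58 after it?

DCCXXIV = 724
724 + 58 = 782

DCCLXXXII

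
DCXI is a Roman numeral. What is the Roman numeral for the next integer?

DCXI = 611; next is 612

DCXII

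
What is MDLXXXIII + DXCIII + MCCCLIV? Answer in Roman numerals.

MDLXXXIII = 1583, DXCIII = 593, MCCCLIV = 1354
1583 + 593 = 2176
2176 + 1354 = 3530

MMMDXXX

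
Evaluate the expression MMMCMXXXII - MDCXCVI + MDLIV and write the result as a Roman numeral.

MMMCMXXXII = 3932, MDCXCVI = 1696, MDLIV = 1554
3932 - 1696 = 2236
2236 + 1554 = 3790

MMMDCCXC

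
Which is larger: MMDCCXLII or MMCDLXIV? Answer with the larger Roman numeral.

MMDCCXLII = 2742
MMCDLXIV = 2464
2742 is larger

MMDCCXLII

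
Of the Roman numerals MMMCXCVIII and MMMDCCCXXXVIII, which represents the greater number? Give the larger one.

MMMCXCVIII = 3198
MMMDCCCXXXVIII = 3838
3838 is larger

MMMDCCCXXXVIII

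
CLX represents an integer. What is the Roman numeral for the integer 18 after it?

CLX = 160
160 + 18 = 178

CLXXVIII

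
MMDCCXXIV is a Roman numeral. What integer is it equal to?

MMDCCXXIV: M=1000, M=1000, D=500, C=100, C=100, X=10, X=10, IV=4
1000 + 1000 + 500 + 100 + 100 + 10 + 10 + 4 = 2724

2724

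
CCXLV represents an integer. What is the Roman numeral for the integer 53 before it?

CCXLV = 245
245 - 53 = 192

CXCII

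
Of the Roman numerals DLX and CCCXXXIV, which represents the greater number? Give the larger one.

DLX = 560
CCCXXXIV = 334
560 is larger

DLX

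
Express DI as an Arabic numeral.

DI: D=500, I=1
500 + 1 = 501

501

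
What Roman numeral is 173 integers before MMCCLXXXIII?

MMCCLXXXIII = 2283
2283 - 173 = 2110

MMCX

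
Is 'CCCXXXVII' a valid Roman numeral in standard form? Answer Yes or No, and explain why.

'CCCXXXVII': Check the rules: uses only the symbols I, V, X, L, C, D, M; no symbol is repeated more than three times in a row; V, L and D each appear at most once; no smaller symbol precedes a larger one (values never increase from left to right). Value: C (100) + C (100) + C (100) + X (10) + X (10) + X (10) + V (5) + I (1) + I (1) = 337. So it is a valid standard Roman numeral.

Yes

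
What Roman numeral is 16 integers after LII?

LII = 52
52 + 16 = 68

LXVIII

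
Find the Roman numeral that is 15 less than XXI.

XXI = 21
21 - 15 = 6

VI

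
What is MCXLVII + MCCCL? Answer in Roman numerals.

MCXLVII = 1147
MCCCL = 1350
1147 + 1350 = 2497

MMCDXCVII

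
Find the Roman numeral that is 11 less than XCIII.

XCIII = 93
93 - 11 = 82

LXXXII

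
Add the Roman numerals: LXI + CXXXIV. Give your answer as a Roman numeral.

LXI = 61
CXXXIV = 134
61 + 134 = 195

CXCV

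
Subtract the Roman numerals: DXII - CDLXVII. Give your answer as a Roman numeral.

DXII = 512
CDLXVII = 467
512 - 467 = 45

XLV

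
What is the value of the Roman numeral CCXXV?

CCXXV: C=100, C=100, X=10, X=10, V=5
100 + 100 + 10 + 10 + 5 = 225

225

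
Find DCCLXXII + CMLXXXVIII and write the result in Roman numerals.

DCCLXXII = 772
CMLXXXVIII = 988
772 + 988 = 1760

MDCCLX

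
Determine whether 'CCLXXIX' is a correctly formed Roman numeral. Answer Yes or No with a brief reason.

'CCLXXIX': Check the rules: uses only the symbols I, V, X, L, C, D, M; no symbol is repeated more than three times in a row; V, L and D each appear at most once; the only place a smaller symbol precedes a larger one is the allowed subtractive pair IX, the symbol right after such a pair (if any) is smaller than the pair's first symbol, and otherwise the values never increase from left to right. Value: C (100) + C (100) + L (50) + X (10) + X (10) + IX (9) = 279. So it is a valid standard Roman numeral.

Yes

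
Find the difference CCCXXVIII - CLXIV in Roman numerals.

CCCXXVIII = 328
CLXIV = 164
328 - 164 = 164

CLXIV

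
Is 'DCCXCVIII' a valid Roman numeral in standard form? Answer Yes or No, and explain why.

'DCCXCVIII': Check the rules: uses only the symbols I, V, X, L, C, D, M; no symbol is repeated more than three times in a row; V, L and D each appear at most once; the only place a smaller symbol precedes a larger one is the allowed subtractive pair XC, the symbol right after such a pair (if any) is smaller than the pair's first symbol, and otherwise the values never increase from left to right. Value: D (500) + C (100) + C (100) + XC (90) + V (5) + I (1) + I (1) + I (1) = 798. So it is a valid standard Roman numeral.

Yes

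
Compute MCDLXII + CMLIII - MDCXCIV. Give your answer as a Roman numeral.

MCDLXII = 1462, CMLIII = 953, MDCXCIV = 1694
1462 + 953 = 2415
2415 - 1694 = 721

DCCXXI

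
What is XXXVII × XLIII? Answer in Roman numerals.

XXXVII = 37
XLIII = 43
37 × 43 = 1591

MDXCI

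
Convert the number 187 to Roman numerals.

Convert 187 to Roman numerals:
  187 contains 1×100 (C)
  87 contains 1×50 (L)
  37 contains 3×10 (XXX)
  7 contains 1×5 (V)
  2 contains 2×1 (II)

CLXXXVII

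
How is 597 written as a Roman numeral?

Convert 597 to Roman numerals:
  597 contains 1×500 (D)
  97 contains 1×90 (XC)
  7 contains 1×5 (V)
  2 contains 2×1 (II)

DXCVII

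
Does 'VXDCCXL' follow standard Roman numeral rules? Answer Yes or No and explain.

'VXDCCXL': Invalid subtractive combination: VX

No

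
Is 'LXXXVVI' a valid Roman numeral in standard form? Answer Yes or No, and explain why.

'LXXXVVI': V should not appear more than once

No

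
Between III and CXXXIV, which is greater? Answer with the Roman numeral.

III = 3
CXXXIV = 134
134 is larger

CXXXIV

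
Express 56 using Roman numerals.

Convert 56 to Roman numerals:
  56 contains 1×50 (L)
  6 contains 1×5 (V)
  1 contains 1×1 (I)

LVI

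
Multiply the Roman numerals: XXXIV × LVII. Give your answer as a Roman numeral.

XXXIV = 34
LVII = 57
34 × 57 = 1938

MCMXXXVIII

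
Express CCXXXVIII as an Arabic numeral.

CCXXXVIII: C=100, C=100, X=10, X=10, X=10, V=5, I=1, I=1, I=1
100 + 100 + 10 + 10 + 10 + 5 + 1 + 1 + 1 = 238

238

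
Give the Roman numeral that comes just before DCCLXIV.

DCCLXIV = 764; previous is 763

DCCLXIII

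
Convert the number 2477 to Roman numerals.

Convert 2477 to Roman numerals:
  2477 contains 2×1000 (MM)
  477 contains 1×400 (CD)
  77 contains 1×50 (L)
  27 contains 2×10 (XX)
  7 contains 1×5 (V)
  2 contains 2×1 (II)

MMCDLXXVII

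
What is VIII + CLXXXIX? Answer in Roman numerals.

VIII = 8
CLXXXIX = 189
8 + 189 = 197

CXCVII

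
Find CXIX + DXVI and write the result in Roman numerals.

CXIX = 119
DXVI = 516
119 + 516 = 635

DCXXXV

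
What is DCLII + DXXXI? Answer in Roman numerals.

DCLII = 652
DXXXI = 531
652 + 531 = 1183

MCLXXXIII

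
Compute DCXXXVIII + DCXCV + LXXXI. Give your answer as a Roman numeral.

DCXXXVIII = 638, DCXCV = 695, LXXXI = 81
638 + 695 = 1333
1333 + 81 = 1414

MCDXIV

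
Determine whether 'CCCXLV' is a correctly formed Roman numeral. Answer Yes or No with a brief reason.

'CCCXLV': Check the rules: uses only the symbols I, V, X, L, C, D, M; no symbol is repeated more than three times in a row; V, L and D each appear at most once; the only place a smaller symbol precedes a larger one is the allowed subtractive pair XL, the symbol right after such a pair (if any) is smaller than the pair's first symbol, and otherwise the values never increase from left to right. Value: C (100) + C (100) + C (100) + XL (40) + V (5) = 345. So it is a valid standard Roman numeral.

Yes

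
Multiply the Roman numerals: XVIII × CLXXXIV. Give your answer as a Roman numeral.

XVIII = 18
CLXXXIV = 184
18 × 184 = 3312

MMMCCCXII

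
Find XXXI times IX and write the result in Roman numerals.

XXXI = 31
IX = 9
31 × 9 = 279

CCLXXIX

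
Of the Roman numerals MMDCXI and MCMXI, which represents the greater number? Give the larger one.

MMDCXI = 2611
MCMXI = 1911
2611 is larger

MMDCXI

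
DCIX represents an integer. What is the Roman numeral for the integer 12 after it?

DCIX = 609
609 + 12 = 621

DCXXI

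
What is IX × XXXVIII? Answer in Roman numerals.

IX = 9
XXXVIII = 38
9 × 38 = 342

CCCXLII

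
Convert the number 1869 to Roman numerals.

Convert 1869 to Roman numerals:
  1869 contains 1×1000 (M)
  869 contains 1×500 (D)
  369 contains 3×100 (CCC)
  69 contains 1×50 (L)
  19 contains 1×10 (X)
  9 contains 1×9 (IX)

MDCCCLXIX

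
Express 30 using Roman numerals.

Convert 30 to Roman numerals:
  30 contains 3×10 (XXX)

XXX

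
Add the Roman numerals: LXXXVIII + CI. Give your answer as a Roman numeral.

LXXXVIII = 88
CI = 101
88 + 101 = 189

CLXXXIX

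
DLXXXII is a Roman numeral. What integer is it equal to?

DLXXXII: D=500, L=50, X=10, X=10, X=10, I=1, I=1
500 + 50 + 10 + 10 + 10 + 1 + 1 = 582

582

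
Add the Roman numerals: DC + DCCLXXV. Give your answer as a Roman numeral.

DC = 600
DCCLXXV = 775
600 + 775 = 1375

MCCCLXXV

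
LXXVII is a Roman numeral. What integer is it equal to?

LXXVII: L=50, X=10, X=10, V=5, I=1, I=1
50 + 10 + 10 + 5 + 1 + 1 = 77

77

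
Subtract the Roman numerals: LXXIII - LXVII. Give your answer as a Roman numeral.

LXXIII = 73
LXVII = 67
73 - 67 = 6

VI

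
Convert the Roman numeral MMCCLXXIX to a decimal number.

MMCCLXXIX: M=1000, M=1000, C=100, C=100, L=50, X=10, X=10, IX=9
1000 + 1000 + 100 + 100 + 50 + 10 + 10 + 9 = 2279

2279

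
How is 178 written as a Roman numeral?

Convert 178 to Roman numerals:
  178 contains 1×100 (C)
  78 contains 1×50 (L)
  28 contains 2×10 (XX)
  8 contains 1×5 (V)
  3 contains 3×1 (III)

CLXXVIII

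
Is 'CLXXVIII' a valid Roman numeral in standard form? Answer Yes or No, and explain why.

'CLXXVIII': Check the rules: uses only the symbols I, V, X, L, C, D, M; no symbol is repeated more than three times in a row; V, L and D each appear at most once; no smaller symbol precedes a larger one (values never increase from left to right). Value: C (100) + L (50) + X (10) + X (10) + V (5) + I (1) + I (1) + I (1) = 178. So it is a valid standard Roman numeral.

Yes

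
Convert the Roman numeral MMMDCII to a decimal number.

MMMDCII: M=1000, M=1000, M=1000, D=500, C=100, I=1, I=1
1000 + 1000 + 1000 + 500 + 100 + 1 + 1 = 3602

3602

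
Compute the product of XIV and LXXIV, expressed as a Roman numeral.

XIV = 14
LXXIV = 74
14 × 74 = 1036

MXXXVI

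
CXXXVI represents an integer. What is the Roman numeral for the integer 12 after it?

CXXXVI = 136
136 + 12 = 148

CXLVIII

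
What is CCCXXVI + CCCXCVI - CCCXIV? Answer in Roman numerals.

CCCXXVI = 326, CCCXCVI = 396, CCCXIV = 314
326 + 396 = 722
722 - 314 = 408

CDVIII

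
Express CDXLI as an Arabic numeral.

CDXLI: CD=400, XL=40, I=1
400 + 40 + 1 = 441

441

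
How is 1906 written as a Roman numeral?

Convert 1906 to Roman numerals:
  1906 contains 1×1000 (M)
  906 contains 1×900 (CM)
  6 contains 1×5 (V)
  1 contains 1×1 (I)

MCMVI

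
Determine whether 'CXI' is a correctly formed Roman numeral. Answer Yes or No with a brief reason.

'CXI': Check the rules: uses only the symbols I, V, X, L, C, D, M; no symbol is repeated more than three times in a row; V, L and D each appear at most once; no smaller symbol precedes a larger one (values never increase from left to right). Value: C (100) + X (10) + I (1) = 111. So it is a valid standard Roman numeral.

Yes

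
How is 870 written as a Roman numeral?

Convert 870 to Roman numerals:
  870 contains 1×500 (D)
  370 contains 3×100 (CCC)
  70 contains 1×50 (L)
  20 contains 2×10 (XX)

DCCCLXX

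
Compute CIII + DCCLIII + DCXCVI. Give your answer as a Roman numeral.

CIII = 103, DCCLIII = 753, DCXCVI = 696
103 + 753 = 856
856 + 696 = 1552

MDLII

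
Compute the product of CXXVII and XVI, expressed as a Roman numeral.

CXXVII = 127
XVI = 16
127 × 16 = 2032

MMXXXII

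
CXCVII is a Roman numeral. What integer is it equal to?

CXCVII: C=100, XC=90, V=5, I=1, I=1
100 + 90 + 5 + 1 + 1 = 197

197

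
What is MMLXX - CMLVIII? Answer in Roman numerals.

MMLXX = 2070
CMLVIII = 958
2070 - 958 = 1112

MCXII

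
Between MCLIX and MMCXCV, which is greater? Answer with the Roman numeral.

MCLIX = 1159
MMCXCV = 2195
2195 is larger

MMCXCV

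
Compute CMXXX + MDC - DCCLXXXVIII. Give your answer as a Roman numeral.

CMXXX = 930, MDC = 1600, DCCLXXXVIII = 788
930 + 1600 = 2530
2530 - 788 = 1742

MDCCXLII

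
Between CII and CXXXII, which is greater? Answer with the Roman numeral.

CII = 102
CXXXII = 132
132 is larger

CXXXII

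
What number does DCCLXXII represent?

DCCLXXII: D=500, C=100, C=100, L=50, X=10, X=10, I=1, I=1
500 + 100 + 100 + 50 + 10 + 10 + 1 + 1 = 772

772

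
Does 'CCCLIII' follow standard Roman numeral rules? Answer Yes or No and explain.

'CCCLIII': Check the rules: uses only the symbols I, V, X, L, C, D, M; no symbol is repeated more than three times in a row; V, L and D each appear at most once; no smaller symbol precedes a larger one (values never increase from left to right). Value: C (100) + C (100) + C (100) + L (50) + I (1) + I (1) + I (1) = 353. So it is a valid standard Roman numeral.

Yes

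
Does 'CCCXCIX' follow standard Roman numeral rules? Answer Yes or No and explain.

'CCCXCIX': Check the rules: uses only the symbols I, V, X, L, C, D, M; no symbol is repeated more than three times in a row; V, L and D each appear at most once; the only places a smaller symbol precedes a larger one are the allowed subtractive pairs XC, IX, the symbol right after such a pair (if any) is smaller than the pair's first symbol, and otherwise the values never increase from left to right. Value: C (100) + C (100) + C (100) + XC (90) + IX (9) = 399. So it is a valid standard Roman numeral.

Yes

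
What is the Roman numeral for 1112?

Convert 1112 to Roman numerals:
  1112 contains 1×1000 (M)
  112 contains 1×100 (C)
  12 contains 1×10 (X)
  2 contains 2×1 (II)

MCXII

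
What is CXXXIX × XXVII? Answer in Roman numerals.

CXXXIX = 139
XXVII = 27
139 × 27 = 3753

MMMDCCLIII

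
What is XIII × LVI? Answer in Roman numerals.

XIII = 13
LVI = 56
13 × 56 = 728

DCCXXVIII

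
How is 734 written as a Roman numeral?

Convert 734 to Roman numerals:
  734 contains 1×500 (D)
  234 contains 2×100 (CC)
  34 contains 3×10 (XXX)
  4 contains 1×4 (IV)

DCCXXXIV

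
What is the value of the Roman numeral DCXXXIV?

DCXXXIV: D=500, C=100, X=10, X=10, X=10, IV=4
500 + 100 + 10 + 10 + 10 + 4 = 634

634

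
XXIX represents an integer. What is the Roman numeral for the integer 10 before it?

XXIX = 29
29 - 10 = 19

XIX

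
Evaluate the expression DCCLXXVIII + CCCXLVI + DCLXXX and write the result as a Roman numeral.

DCCLXXVIII = 778, CCCXLVI = 346, DCLXXX = 680
778 + 346 = 1124
1124 + 680 = 1804

MDCCCIV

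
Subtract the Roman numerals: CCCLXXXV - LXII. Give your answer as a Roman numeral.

CCCLXXXV = 385
LXII = 62
385 - 62 = 323

CCCXXIII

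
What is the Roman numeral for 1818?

Convert 1818 to Roman numerals:
  1818 contains 1×1000 (M)
  818 contains 1×500 (D)
  318 contains 3×100 (CCC)
  18 contains 1×10 (X)
  8 contains 1×5 (V)
  3 contains 3×1 (III)

MDCCCXVIII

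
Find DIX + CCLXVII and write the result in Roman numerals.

DIX = 509
CCLXVII = 267
509 + 267 = 776

DCCLXXVI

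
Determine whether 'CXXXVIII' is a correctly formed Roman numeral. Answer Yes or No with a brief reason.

'CXXXVIII': Check the rules: uses only the symbols I, V, X, L, C, D, M; no symbol is repeated more than three times in a row; V, L and D each appear at most once; no smaller symbol precedes a larger one (values never increase from left to right). Value: C (100) + X (10) + X (10) + X (10) + V (5) + I (1) + I (1) + I (1) = 138. So it is a valid standard Roman numeral.

Yes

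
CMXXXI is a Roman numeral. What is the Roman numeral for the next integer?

CMXXXI = 931; next is 932

CMXXXII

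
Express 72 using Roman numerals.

Convert 72 to Roman numerals:
  72 contains 1×50 (L)
  22 contains 2×10 (XX)
  2 contains 2×1 (II)

LXXII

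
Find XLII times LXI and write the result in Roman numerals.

XLII = 42
LXI = 61
42 × 61 = 2562

MMDLXII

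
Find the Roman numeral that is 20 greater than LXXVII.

LXXVII = 77
77 + 20 = 97

XCVII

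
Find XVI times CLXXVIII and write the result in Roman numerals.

XVI = 16
CLXXVIII = 178
16 × 178 = 2848

MMDCCCXLVIII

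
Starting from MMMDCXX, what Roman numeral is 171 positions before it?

MMMDCXX = 3620
3620 - 171 = 3449

MMMCDXLIX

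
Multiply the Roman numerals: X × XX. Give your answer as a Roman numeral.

X = 10
XX = 20
10 × 20 = 200

CC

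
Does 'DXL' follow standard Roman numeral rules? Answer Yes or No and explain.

'DXL': Check the rules: uses only the symbols I, V, X, L, C, D, M; no symbol is repeated more than three times in a row; V, L and D each appear at most once; the only place a smaller symbol precedes a larger one is the allowed subtractive pair XL, the symbol right after such a pair (if any) is smaller than the pair's first symbol, and otherwise the values never increase from left to right. Value: D (500) + XL (40) = 540. So it is a valid standard Roman numeral.

Yes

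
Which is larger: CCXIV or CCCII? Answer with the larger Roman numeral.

CCXIV = 214
CCCII = 302
302 is larger

CCCII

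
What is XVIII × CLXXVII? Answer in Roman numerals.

XVIII = 18
CLXXVII = 177
18 × 177 = 3186

MMMCLXXXVI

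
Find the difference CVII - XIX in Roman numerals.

CVII = 107
XIX = 19
107 - 19 = 88

LXXXVIII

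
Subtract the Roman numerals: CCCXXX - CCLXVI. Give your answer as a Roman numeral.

CCCXXX = 330
CCLXVI = 266
330 - 266 = 64

LXIV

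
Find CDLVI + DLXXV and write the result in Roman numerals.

CDLVI = 456
DLXXV = 575
456 + 575 = 1031

MXXXI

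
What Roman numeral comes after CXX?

CXX = 120; next is 121

CXXI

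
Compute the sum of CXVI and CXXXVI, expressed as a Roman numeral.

CXVI = 116
CXXXVI = 136
116 + 136 = 252

CCLII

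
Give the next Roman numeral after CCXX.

CCXX = 220, so the next integer is 220 + 1 = 221

CCXXI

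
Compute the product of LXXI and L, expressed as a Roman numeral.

LXXI = 71
L = 50
71 × 50 = 3550

MMMDL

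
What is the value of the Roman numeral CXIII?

CXIII: C=100, X=10, I=1, I=1, I=1
100 + 10 + 1 + 1 + 1 = 113

113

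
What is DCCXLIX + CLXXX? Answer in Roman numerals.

DCCXLIX = 749
CLXXX = 180
749 + 180 = 929

CMXXIX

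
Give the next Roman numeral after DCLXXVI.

DCLXXVI = 676; next is 677

DCLXXVII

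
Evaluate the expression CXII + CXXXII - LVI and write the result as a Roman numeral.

CXII = 112, CXXXII = 132, LVI = 56
112 + 132 = 244
244 - 56 = 188

CLXXXVIII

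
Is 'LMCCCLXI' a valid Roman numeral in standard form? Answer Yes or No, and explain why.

'LMCCCLXI': L should not appear more than once

No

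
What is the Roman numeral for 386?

Convert 386 to Roman numerals:
  386 contains 3×100 (CCC)
  86 contains 1×50 (L)
  36 contains 3×10 (XXX)
  6 contains 1×5 (V)
  1 contains 1×1 (I)

CCCLXXXVI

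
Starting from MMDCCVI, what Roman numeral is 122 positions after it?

MMDCCVI = 2706
2706 + 122 = 2828

MMDCCCXXVIII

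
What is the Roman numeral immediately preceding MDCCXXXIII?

MDCCXXXIII = 1733, so the previous integer is 1733 - 1 = 1732

MDCCXXXII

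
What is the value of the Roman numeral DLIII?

DLIII: D=500, L=50, I=1, I=1, I=1
500 + 50 + 1 + 1 + 1 = 553

553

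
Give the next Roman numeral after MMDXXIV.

MMDXXIV = 2524, so the next integer is 2524 + 1 = 2525

MMDXXV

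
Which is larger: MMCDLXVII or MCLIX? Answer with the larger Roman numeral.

MMCDLXVII = 2467
MCLIX = 1159
2467 is larger

MMCDLXVII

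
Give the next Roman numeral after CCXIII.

CCXIII = 213, so the next integer is 213 + 1 = 214

CCXIV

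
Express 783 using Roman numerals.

Convert 783 to Roman numerals:
  783 contains 1×500 (D)
  283 contains 2×100 (CC)
  83 contains 1×50 (L)
  33 contains 3×10 (XXX)
  3 contains 3×1 (III)

DCCLXXXIII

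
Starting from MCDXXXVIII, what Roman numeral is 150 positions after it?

MCDXXXVIII = 1438
1438 + 150 = 1588

MDLXXXVIII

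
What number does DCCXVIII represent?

DCCXVIII: D=500, C=100, C=100, X=10, V=5, I=1, I=1, I=1
500 + 100 + 100 + 10 + 5 + 1 + 1 + 1 = 718

718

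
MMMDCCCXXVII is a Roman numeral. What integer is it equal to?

MMMDCCCXXVII: M=1000, M=1000, M=1000, D=500, C=100, C=100, C=100, X=10, X=10, V=5, I=1, I=1
1000 + 1000 + 1000 + 500 + 100 + 100 + 100 + 10 + 10 + 5 + 1 + 1 = 3827

3827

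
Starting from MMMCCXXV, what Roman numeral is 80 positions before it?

MMMCCXXV = 3225
3225 - 80 = 3145

MMMCXLV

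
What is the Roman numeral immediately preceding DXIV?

DXIV = 514, so the previous integer is 514 - 1 = 513

DXIII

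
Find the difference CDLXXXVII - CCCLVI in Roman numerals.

CDLXXXVII = 487
CCCLVI = 356
487 - 356 = 131

CXXXI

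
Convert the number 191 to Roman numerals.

Convert 191 to Roman numerals:
  191 contains 1×100 (C)
  91 contains 1×90 (XC)
  1 contains 1×1 (I)

CXCI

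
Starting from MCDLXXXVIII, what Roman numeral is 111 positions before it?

MCDLXXXVIII = 1488
1488 - 111 = 1377

MCCCLXXVII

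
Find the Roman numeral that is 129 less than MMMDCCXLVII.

MMMDCCXLVII = 3747
3747 - 129 = 3618

MMMDCXVIII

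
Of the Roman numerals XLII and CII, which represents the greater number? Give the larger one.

XLII = 42
CII = 102
102 is larger

CII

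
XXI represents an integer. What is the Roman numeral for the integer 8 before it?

XXI = 21
21 - 8 = 13

XIII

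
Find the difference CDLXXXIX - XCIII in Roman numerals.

CDLXXXIX = 489
XCIII = 93
489 - 93 = 396

CCCXCVI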